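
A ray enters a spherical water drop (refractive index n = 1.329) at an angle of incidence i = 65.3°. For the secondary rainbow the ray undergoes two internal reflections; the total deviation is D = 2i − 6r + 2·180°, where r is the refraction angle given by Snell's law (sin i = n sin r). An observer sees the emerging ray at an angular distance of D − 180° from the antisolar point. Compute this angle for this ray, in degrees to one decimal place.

sin r = sin 65.3° / 1.329 = 0.9085/1.329 = 0.6836; r = 43.13°.
D = 2·65.3° − 6·43.13° + 2·180° = 130.60° − 258.75° + 360° = 231.85°.
Angle from antisolar point = D − 180° = 51.85°.

51.8°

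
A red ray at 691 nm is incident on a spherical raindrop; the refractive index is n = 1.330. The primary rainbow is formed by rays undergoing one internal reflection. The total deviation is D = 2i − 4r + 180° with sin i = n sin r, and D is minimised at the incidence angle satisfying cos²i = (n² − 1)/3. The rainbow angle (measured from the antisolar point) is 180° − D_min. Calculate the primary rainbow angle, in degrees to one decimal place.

cos²i = (1.76890 − 1)/3 = 0.25630; i = arccos(0.50626) = 59.585°.
sin r = sin 59.585°/1.330 = 0.64841; r = 40.422°.
D_min = 2·59.585° − 4·40.422° + 180° = 137.484°.
Rainbow angle = 180° − D_min = 42.516°.

42.5°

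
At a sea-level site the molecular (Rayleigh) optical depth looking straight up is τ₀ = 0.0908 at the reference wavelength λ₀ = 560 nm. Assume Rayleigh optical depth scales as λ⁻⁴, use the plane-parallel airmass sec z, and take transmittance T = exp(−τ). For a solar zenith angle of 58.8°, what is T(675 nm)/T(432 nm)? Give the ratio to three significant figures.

1.51

Airmass: sec 58.8° = 1.9304.
τ(675 nm) = 0.0908 × (560/675)⁴ × 1.9304 = 0.0908 × 0.4737 × 1.9304 = 0.0830.
τ(432 nm) = 0.0908 × (560/432)⁴ × 1.9304 = 0.0908 × 2.8237 × 1.9304 = 0.4949.
T(675)/T(432) = exp(τ_B − τ_A) = exp(0.4119) = 1.5097.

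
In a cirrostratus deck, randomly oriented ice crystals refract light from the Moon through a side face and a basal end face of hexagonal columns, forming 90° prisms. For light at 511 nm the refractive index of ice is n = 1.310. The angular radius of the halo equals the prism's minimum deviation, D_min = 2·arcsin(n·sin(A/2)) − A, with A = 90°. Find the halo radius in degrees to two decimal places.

45.73°

n·sin(A/2) = 1.310 × sin 45° = 1.310 × 0.7071 = 0.9263.
D_min = 2·arcsin(0.9263) − 90° = 2 × 67.867° − 90° = 45.733°.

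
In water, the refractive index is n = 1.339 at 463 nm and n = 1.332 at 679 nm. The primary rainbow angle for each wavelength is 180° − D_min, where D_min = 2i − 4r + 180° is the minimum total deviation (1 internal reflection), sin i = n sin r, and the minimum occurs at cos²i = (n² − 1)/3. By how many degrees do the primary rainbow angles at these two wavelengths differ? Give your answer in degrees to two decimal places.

1.01°

At 463 nm (n = 1.339): cos²i = 0.26431 → i = 59.062°, r = 39.834°, D_min = 138.786°, rainbow angle = 41.214°.
At 679 nm (n = 1.332): cos²i = 0.25807 → i = 59.469°, r = 40.290°, D_min = 137.776°, rainbow angle = 42.224°.
Angular width = |41.214° − 42.224°| = 1.010°.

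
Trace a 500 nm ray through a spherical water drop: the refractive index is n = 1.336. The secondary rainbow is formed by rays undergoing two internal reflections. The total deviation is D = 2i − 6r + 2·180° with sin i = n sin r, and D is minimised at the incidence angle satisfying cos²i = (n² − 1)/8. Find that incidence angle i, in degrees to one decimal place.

71.7°

cos²i = (1.336² − 1)/8 = (1.78490 − 1)/8 = 0.09811.
cos i = 0.31323, so i = 71.746°.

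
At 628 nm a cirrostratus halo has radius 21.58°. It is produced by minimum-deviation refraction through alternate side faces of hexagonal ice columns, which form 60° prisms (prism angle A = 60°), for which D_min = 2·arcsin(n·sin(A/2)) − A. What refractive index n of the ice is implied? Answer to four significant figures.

Rearranging: n = sin((D_min + A)/2) / sin(A/2).
(D_min + A)/2 = (21.58° + 60°)/2 = 40.790°.
n = sin 40.790° / sin 30° = 0.6533 / 0.5000 = 1.3066.

1.307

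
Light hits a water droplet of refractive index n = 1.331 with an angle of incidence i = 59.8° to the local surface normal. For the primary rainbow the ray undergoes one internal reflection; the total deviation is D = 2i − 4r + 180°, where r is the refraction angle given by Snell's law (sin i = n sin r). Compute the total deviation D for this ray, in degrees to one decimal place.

sin r = sin 59.8° / 1.331 = 0.8643/1.331 = 0.6493; r = 40.49°.
D = 2·59.8° − 4·40.49° + 180° = 119.60° − 161.97° + 180° = 137.63°.

137.6°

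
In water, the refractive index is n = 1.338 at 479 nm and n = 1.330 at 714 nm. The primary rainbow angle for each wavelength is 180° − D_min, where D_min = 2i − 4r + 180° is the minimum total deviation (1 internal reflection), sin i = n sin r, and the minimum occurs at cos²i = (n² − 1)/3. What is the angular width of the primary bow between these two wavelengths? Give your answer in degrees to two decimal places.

At 479 nm (n = 1.338): cos²i = 0.26341 → i = 59.120°, r = 39.899°, D_min = 138.643°, rainbow angle = 41.357°.
At 714 nm (n = 1.330): cos²i = 0.25630 → i = 59.585°, r = 40.422°, D_min = 137.484°, rainbow angle = 42.516°.
Angular width = |41.357° − 42.516°| = 1.160°.

1.16°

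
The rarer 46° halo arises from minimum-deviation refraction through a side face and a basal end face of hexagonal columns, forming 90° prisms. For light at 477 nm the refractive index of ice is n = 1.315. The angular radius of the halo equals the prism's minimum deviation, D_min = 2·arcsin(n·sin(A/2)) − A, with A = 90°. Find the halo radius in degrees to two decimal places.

n·sin(A/2) = 1.315 × sin 45° = 1.315 × 0.7071 = 0.9298.
D_min = 2·arcsin(0.9298) − 90° = 2 × 68.411° − 90° = 46.821°.

46.82°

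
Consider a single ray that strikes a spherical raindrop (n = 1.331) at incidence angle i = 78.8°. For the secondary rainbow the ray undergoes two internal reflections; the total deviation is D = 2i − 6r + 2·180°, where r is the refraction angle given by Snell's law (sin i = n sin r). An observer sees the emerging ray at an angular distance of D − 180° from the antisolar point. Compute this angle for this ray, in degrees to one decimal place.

sin r = sin 78.8° / 1.331 = 0.9810/1.331 = 0.7370; r = 47.48°.
D = 2·78.8° − 6·47.48° + 2·180° = 157.60° − 284.86° + 360° = 232.74°.
Angle from antisolar point = D − 180° = 52.74°.

52.7°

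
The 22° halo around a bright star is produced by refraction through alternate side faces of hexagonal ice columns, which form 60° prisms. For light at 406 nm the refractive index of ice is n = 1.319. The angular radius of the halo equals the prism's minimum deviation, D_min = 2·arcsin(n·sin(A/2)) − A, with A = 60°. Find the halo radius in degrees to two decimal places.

22.52°

n·sin(A/2) = 1.319 × sin 30° = 1.319 × 0.5000 = 0.6595.
D_min = 2·arcsin(0.6595) − 60° = 2 × 41.262° − 60° = 22.524°.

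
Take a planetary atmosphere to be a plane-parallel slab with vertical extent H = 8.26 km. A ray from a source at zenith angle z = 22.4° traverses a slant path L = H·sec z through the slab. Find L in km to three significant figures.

8.93 km

sec z = 1/cos 22.4° = 1.0816.
L = 8.26 × 1.0816 = 8.934 km.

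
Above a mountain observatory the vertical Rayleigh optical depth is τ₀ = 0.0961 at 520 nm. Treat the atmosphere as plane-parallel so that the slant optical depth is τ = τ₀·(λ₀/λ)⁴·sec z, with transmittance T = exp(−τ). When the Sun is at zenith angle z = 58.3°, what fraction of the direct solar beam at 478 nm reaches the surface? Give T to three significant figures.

0.774

sec 58.3° = 1.9031.
τ = 0.0961 × (520/478)⁴ × 1.9031 = 0.0961 × 1.4006 × 1.9031 = 0.2561.
T = exp(−0.2561) = 0.7740.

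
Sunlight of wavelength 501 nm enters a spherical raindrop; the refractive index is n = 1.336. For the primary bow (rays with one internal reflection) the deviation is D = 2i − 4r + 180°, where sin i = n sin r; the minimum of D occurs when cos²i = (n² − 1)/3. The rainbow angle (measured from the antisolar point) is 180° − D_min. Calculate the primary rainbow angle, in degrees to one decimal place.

cos²i = (1.78490 − 1)/3 = 0.26163; i = arccos(0.51150) = 59.236°.
sin r = sin 59.236°/1.336 = 0.64318; r = 40.029°.
D_min = 2·59.236° − 4·40.029° + 180° = 138.356°.
Rainbow angle = 180° − D_min = 41.644°.

41.6°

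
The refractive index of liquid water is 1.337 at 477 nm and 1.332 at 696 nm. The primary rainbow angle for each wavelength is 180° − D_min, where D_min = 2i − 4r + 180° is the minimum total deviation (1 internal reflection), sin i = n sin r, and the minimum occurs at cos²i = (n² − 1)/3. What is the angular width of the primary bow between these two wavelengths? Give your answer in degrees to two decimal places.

0.72°

At 477 nm (n = 1.337): cos²i = 0.26252 → i = 59.178°, r = 39.964°, D_min = 138.500°, rainbow angle = 41.500°.
At 696 nm (n = 1.332): cos²i = 0.25807 → i = 59.469°, r = 40.290°, D_min = 137.776°, rainbow angle = 42.224°.
Angular width = |41.500° − 42.224°| = 0.724°.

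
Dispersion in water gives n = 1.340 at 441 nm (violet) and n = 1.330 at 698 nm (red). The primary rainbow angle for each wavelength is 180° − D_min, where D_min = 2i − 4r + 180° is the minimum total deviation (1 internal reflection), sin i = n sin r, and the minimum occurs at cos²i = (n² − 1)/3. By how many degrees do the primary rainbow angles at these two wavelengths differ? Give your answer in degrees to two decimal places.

1.45°

At 441 nm (n = 1.340): cos²i = 0.26520 → i = 59.004°, r = 39.770°, D_min = 138.929°, rainbow angle = 41.071°.
At 698 nm (n = 1.330): cos²i = 0.25630 → i = 59.585°, r = 40.422°, D_min = 137.484°, rainbow angle = 42.516°.
Angular width = |41.071° − 42.516°| = 1.445°.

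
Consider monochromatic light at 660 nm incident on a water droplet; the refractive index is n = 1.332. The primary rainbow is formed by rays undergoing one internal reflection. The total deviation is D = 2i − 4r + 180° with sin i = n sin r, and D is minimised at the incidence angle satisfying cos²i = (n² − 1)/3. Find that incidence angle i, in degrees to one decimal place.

cos²i = (1.332² − 1)/3 = (1.77422 − 1)/3 = 0.25807.
cos i = 0.50801, so i = 59.469°.

59.5°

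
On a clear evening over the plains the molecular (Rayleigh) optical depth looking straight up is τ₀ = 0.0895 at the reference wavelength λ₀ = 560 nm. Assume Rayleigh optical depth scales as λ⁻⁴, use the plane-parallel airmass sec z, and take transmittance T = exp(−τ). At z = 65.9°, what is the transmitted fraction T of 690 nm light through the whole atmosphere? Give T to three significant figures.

0.909

sec 65.9° = 2.4490.
τ = 0.0895 × (560/690)⁴ × 2.4490 = 0.0895 × 0.4339 × 2.4490 = 0.0951.
T = exp(−0.0951) = 0.9093.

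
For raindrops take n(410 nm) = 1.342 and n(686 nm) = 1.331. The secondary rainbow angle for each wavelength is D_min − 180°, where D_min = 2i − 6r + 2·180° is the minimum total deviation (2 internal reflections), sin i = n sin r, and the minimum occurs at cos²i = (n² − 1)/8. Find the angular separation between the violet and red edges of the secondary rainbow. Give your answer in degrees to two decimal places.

At 410 nm (n = 1.342): cos²i = 0.10012 → i = 71.554°, r = 44.981°, D_min = 233.222°, rainbow angle = 53.222°.
At 686 nm (n = 1.331): cos²i = 0.09645 → i = 71.907°, r = 45.575°, D_min = 230.365°, rainbow angle = 50.365°.
Angular width = |53.222° − 50.365°| = 2.857°.

2.86°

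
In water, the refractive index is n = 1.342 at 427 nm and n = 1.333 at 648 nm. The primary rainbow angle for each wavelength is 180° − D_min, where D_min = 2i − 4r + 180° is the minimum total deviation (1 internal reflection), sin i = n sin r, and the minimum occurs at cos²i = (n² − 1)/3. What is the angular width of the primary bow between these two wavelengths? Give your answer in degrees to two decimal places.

At 427 nm (n = 1.342): cos²i = 0.26699 → i = 58.888°, r = 39.641°, D_min = 139.213°, rainbow angle = 40.787°.
At 648 nm (n = 1.333): cos²i = 0.25896 → i = 59.410°, r = 40.225°, D_min = 137.922°, rainbow angle = 42.078°.
Angular width = |40.787° − 42.078°| = 1.291°.

1.29°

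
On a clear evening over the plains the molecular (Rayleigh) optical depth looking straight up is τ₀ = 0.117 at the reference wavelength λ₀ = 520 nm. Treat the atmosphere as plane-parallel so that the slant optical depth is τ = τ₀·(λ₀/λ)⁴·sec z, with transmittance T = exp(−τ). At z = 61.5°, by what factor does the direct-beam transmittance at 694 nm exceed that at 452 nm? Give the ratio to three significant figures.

1.42

Airmass: sec 61.5° = 2.0957.
τ(694 nm) = 0.117 × (520/694)⁴ × 2.0957 = 0.117 × 0.3152 × 2.0957 = 0.0773.
τ(452 nm) = 0.117 × (520/452)⁴ × 2.0957 = 0.117 × 1.7517 × 2.0957 = 0.4295.
T(694)/T(452) = exp(τ_B − τ_A) = exp(0.3522) = 1.4222.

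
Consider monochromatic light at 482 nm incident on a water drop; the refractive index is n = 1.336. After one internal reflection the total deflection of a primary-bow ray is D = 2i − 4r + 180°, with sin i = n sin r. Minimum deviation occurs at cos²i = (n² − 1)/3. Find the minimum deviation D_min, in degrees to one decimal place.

138.4°

cos²i = (1.78490 − 1)/3 = 0.26163; i = arccos(0.51150) = 59.236°.
sin r = sin 59.236°/1.336 = 0.64318; r = 40.029°.
D_min = 2·59.236° − 4·40.029° + 180° = 138.356°.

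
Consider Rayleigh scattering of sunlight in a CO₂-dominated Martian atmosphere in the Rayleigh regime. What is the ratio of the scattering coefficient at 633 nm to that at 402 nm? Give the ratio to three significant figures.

Rayleigh scattering ∝ λ⁻⁴, so the ratio of coefficients is the inverse fourth power of the wavelength ratio.
σ(633)/σ(402) = (402/633)⁴ = (0.6351)⁴ = 0.1627.

0.163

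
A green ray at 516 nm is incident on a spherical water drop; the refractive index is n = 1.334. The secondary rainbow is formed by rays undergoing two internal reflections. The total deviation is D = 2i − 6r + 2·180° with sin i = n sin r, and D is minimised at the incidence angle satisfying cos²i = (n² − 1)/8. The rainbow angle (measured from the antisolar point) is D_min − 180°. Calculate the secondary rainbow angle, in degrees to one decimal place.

51.2°

cos²i = (1.77956 − 1)/8 = 0.09744; i = arccos(0.31216) = 71.810°.
sin r = sin 71.810°/1.334 = 0.71217; r = 45.411°.
D_min = 2·71.810° − 6·45.411° + 360° = 231.153°.
Rainbow angle = D_min − 180° = 51.153°.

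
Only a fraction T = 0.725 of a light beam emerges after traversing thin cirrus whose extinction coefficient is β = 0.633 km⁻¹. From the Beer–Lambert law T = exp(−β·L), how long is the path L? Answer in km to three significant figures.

0.508 km

Beer–Lambert: T = exp(−βL) ⇒ L = −ln(T)/β = −ln(0.725)/0.633 = 0.3216/0.633 = 0.508 km.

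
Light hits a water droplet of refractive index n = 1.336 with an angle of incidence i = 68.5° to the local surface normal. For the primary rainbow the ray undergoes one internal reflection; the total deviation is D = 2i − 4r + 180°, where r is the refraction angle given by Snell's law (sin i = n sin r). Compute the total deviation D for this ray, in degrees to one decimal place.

sin r = sin 68.5° / 1.336 = 0.9304/1.336 = 0.6964; r = 44.14°.
D = 2·68.5° − 4·44.14° + 180° = 137.00° − 176.56° + 180° = 140.44°.

140.4°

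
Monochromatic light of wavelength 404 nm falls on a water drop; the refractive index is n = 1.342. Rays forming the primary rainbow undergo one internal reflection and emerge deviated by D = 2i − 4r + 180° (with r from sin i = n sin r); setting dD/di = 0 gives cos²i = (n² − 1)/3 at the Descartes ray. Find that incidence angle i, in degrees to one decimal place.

cos²i = (1.342² − 1)/3 = (1.80096 − 1)/3 = 0.26699.
cos i = 0.51671, so i = 58.888°.

58.9°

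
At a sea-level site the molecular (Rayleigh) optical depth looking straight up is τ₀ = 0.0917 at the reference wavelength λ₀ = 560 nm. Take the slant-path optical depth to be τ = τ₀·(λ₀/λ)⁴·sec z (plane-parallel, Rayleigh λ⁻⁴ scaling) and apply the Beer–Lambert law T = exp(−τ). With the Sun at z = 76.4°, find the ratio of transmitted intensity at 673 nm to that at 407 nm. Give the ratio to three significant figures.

3.36

Airmass: sec 76.4° = 4.2527.
τ(673 nm) = 0.0917 × (560/673)⁴ × 4.2527 = 0.0917 × 0.4794 × 4.2527 = 0.1870.
τ(407 nm) = 0.0917 × (560/407)⁴ × 4.2527 = 0.0917 × 3.5841 × 4.2527 = 1.3977.
T(673)/T(407) = exp(τ_B − τ_A) = exp(1.2107) = 3.3560.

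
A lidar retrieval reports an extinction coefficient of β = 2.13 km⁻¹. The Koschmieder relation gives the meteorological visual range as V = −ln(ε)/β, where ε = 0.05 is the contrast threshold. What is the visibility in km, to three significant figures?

V = −ln(0.05) / 2.13 = 2.996 / 2.13 = 1.4064 km.

1.41 km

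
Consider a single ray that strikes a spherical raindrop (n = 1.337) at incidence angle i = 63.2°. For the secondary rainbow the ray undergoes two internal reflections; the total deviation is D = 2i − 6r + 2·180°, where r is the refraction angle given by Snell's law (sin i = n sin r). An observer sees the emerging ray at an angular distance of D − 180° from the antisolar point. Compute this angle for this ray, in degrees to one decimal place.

55.1°

sin r = sin 63.2° / 1.337 = 0.8926/1.337 = 0.6676; r = 41.88°.
D = 2·63.2° − 6·41.88° + 2·180° = 126.40° − 251.29° + 360° = 235.11°.
Angle from antisolar point = D − 180° = 55.11°.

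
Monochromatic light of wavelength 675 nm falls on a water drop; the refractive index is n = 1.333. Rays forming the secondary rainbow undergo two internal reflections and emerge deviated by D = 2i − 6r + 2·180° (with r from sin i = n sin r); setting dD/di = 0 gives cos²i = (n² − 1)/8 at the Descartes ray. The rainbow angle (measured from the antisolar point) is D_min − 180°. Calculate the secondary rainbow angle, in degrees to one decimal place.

50.9°

cos²i = (1.77689 − 1)/8 = 0.09711; i = arccos(0.31163) = 71.843°.
sin r = sin 71.843°/1.333 = 0.71283; r = 45.466°.
D_min = 2·71.843° − 6·45.466° + 360° = 230.891°.
Rainbow angle = D_min − 180° = 50.891°.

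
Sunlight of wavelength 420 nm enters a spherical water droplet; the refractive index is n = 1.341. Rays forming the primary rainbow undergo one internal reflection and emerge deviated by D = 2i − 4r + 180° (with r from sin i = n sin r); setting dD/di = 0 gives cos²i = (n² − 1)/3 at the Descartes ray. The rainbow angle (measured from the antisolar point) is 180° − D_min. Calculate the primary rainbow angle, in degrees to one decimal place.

40.9°

cos²i = (1.79828 − 1)/3 = 0.26609; i = arccos(0.51584) = 58.946°.
sin r = sin 58.946°/1.341 = 0.63884; r = 39.705°.
D_min = 2·58.946° − 4·39.705° + 180° = 139.071°.
Rainbow angle = 180° − D_min = 40.929°.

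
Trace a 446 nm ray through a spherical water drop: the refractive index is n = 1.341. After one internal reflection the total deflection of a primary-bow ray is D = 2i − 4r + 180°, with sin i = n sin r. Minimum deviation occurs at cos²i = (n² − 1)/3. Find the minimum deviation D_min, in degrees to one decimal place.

139.1°

cos²i = (1.79828 − 1)/3 = 0.26609; i = arccos(0.51584) = 58.946°.
sin r = sin 58.946°/1.341 = 0.63884; r = 39.705°.
D_min = 2·58.946° − 4·39.705° + 180° = 139.071°.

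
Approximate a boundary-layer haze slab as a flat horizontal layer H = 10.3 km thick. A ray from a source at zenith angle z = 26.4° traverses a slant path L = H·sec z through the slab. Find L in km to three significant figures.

sec z = 1/cos 26.4° = 1.1164.
L = 10.3 × 1.1164 = 11.499 km.

11.5 km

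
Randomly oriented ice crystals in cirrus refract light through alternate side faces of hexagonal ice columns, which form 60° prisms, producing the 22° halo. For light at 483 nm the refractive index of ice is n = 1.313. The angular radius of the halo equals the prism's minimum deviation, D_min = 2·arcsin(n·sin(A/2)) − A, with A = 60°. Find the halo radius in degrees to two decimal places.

22.07°

n·sin(A/2) = 1.313 × sin 30° = 1.313 × 0.5000 = 0.6565.
D_min = 2·arcsin(0.6565) − 60° = 2 × 41.033° − 60° = 22.067°.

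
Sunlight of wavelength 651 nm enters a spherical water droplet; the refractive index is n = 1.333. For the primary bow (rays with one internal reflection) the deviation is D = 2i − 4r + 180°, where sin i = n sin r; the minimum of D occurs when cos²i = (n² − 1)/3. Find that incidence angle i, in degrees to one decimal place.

59.4°

cos²i = (1.333² − 1)/3 = (1.77689 − 1)/3 = 0.25896.
cos i = 0.50888, so i = 59.410°.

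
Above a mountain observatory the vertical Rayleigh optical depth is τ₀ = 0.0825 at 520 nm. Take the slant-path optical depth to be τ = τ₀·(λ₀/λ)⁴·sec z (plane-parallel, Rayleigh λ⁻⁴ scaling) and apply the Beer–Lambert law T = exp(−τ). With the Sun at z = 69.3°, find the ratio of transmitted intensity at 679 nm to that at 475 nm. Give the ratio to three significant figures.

Airmass: sec 69.3° = 2.8291.
τ(679 nm) = 0.0825 × (520/679)⁴ × 2.8291 = 0.0825 × 0.3440 × 2.8291 = 0.0803.
τ(475 nm) = 0.0825 × (520/475)⁴ × 2.8291 = 0.0825 × 1.4363 × 2.8291 = 0.3352.
T(679)/T(475) = exp(τ_B − τ_A) = exp(0.2549) = 1.2904.

1.29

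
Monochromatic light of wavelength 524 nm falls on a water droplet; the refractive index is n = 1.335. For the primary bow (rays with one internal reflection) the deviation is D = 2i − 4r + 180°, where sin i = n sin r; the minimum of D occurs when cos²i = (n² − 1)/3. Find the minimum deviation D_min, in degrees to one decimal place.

cos²i = (1.78222 − 1)/3 = 0.26074; i = arccos(0.51063) = 59.294°.
sin r = sin 59.294°/1.335 = 0.64405; r = 40.094°.
D_min = 2·59.294° − 4·40.094° + 180° = 138.212°.

138.2°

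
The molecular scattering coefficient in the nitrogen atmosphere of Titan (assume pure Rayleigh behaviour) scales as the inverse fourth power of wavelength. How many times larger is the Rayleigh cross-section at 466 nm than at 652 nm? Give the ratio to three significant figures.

3.83

Rayleigh scattering ∝ λ⁻⁴, so the ratio of coefficients is the inverse fourth power of the wavelength ratio.
σ(466)/σ(652) = (652/466)⁴ = (1.3991)⁴ = 3.832.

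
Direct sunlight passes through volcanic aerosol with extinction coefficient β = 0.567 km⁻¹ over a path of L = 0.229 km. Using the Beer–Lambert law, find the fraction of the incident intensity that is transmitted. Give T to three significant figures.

τ = β·L = 0.567 × 0.229 = 0.1298.
T = exp(−0.1298) = 0.8782.

0.878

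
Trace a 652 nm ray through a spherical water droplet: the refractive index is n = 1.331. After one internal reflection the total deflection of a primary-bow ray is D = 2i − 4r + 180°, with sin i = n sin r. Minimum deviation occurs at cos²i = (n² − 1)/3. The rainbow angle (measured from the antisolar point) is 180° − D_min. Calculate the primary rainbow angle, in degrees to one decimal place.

cos²i = (1.77156 − 1)/3 = 0.25719; i = arccos(0.50714) = 59.527°.
sin r = sin 59.527°/1.331 = 0.64753; r = 40.356°.
D_min = 2·59.527° − 4·40.356° + 180° = 137.630°.
Rainbow angle = 180° − D_min = 42.370°.

42.4°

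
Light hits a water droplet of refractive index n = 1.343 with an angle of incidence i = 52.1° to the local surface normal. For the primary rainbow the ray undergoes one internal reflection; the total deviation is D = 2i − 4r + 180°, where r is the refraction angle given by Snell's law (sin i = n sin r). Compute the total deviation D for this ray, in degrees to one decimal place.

140.3°

sin r = sin 52.1° / 1.343 = 0.7891/1.343 = 0.5876; r = 35.98°.
D = 2·52.1° − 4·35.98° + 180° = 104.20° − 143.93° + 180° = 140.27°.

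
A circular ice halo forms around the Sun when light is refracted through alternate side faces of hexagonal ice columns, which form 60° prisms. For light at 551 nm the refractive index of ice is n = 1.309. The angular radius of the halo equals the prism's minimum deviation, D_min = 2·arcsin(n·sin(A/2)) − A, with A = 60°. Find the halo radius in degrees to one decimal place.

n·sin(A/2) = 1.309 × sin 30° = 1.309 × 0.5000 = 0.6545.
D_min = 2·arcsin(0.6545) − 60° = 2 × 40.882° − 60° = 21.763°.

21.8°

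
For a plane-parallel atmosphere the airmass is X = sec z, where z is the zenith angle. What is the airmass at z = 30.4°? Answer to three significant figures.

1.16

X = sec z = 1/cos 30.4° = 1/0.8625 = 1.1594.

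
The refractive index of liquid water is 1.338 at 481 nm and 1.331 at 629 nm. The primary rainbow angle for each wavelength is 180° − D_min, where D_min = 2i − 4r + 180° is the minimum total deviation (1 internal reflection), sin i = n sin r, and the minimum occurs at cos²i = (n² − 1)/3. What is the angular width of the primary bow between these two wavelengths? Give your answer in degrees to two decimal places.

At 481 nm (n = 1.338): cos²i = 0.26341 → i = 59.120°, r = 39.899°, D_min = 138.643°, rainbow angle = 41.357°.
At 629 nm (n = 1.331): cos²i = 0.25719 → i = 59.527°, r = 40.356°, D_min = 137.630°, rainbow angle = 42.370°.
Angular width = |41.357° − 42.370°| = 1.013°.

1.01°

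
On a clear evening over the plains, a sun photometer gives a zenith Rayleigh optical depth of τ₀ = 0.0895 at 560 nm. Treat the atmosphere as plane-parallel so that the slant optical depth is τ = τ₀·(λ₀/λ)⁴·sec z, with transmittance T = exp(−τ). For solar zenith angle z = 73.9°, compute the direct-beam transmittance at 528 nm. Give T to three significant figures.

0.665

sec 73.9° = 3.6060.
τ = 0.0895 × (560/528)⁴ × 3.6060 = 0.0895 × 1.2654 × 3.6060 = 0.4084.
T = exp(−0.4084) = 0.6647.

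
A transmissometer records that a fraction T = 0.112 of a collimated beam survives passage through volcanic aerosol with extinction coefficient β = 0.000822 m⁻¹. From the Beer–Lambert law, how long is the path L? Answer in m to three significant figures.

2660 m

Beer–Lambert: T = exp(−βL) ⇒ L = −ln(T)/β = −ln(0.112)/0.000822 = 2.1893/0.000822 = 2663 m.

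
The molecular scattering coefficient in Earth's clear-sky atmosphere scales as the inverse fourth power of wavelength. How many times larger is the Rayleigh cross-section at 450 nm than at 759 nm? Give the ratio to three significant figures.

Rayleigh scattering ∝ λ⁻⁴, so the ratio of coefficients is the inverse fourth power of the wavelength ratio.
σ(450)/σ(759) = (759/450)⁴ = (1.6867)⁴ = 8.093.

8.09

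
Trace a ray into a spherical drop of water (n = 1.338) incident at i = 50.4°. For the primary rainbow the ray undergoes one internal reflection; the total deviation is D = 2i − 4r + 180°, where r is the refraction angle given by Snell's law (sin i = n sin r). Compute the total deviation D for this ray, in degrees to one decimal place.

140.2°

sin r = sin 50.4° / 1.338 = 0.7705/1.338 = 0.5759; r = 35.16°.
D = 2·50.4° − 4·35.16° + 180° = 100.80° − 140.64° + 180° = 140.16°.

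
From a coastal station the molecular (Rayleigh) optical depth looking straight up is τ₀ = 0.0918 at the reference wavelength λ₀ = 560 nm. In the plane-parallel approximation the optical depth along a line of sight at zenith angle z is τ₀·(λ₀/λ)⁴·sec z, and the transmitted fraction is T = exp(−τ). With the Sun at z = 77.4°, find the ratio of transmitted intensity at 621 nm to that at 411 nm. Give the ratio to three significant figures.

Airmass: sec 77.4° = 4.5841.
τ(621 nm) = 0.0918 × (560/621)⁴ × 4.5841 = 0.0918 × 0.6613 × 4.5841 = 0.2783.
τ(411 nm) = 0.0918 × (560/411)⁴ × 4.5841 = 0.0918 × 3.4466 × 4.5841 = 1.4504.
T(621)/T(411) = exp(τ_B − τ_A) = exp(1.1721) = 3.2288.

3.23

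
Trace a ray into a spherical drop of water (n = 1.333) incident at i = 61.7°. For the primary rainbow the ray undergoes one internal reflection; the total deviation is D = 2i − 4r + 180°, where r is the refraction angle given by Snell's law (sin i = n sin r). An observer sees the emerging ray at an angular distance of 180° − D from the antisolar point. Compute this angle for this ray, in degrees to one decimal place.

sin r = sin 61.7° / 1.333 = 0.8805/1.333 = 0.6605; r = 41.34°.
D = 2·61.7° − 4·41.34° + 180° = 123.40° − 165.36° + 180° = 138.04°.
Angle from antisolar point = 180° − D = 41.96°.

42.0°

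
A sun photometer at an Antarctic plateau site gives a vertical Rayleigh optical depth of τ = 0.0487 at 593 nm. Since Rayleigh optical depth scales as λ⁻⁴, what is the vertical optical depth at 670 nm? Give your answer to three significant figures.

τ(670 nm) = τ(593 nm) × (593/670)⁴ = 0.0487 × (0.8851)⁴ = 0.0487 × 0.6136 = 0.0299.

0.0299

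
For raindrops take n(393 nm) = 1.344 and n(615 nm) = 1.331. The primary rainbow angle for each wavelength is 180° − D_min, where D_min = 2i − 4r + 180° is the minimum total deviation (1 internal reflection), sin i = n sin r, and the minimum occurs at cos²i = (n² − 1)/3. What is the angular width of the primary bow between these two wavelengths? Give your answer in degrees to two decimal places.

1.86°

At 393 nm (n = 1.344): cos²i = 0.26878 → i = 58.772°, r = 39.512°, D_min = 139.495°, rainbow angle = 40.505°.
At 615 nm (n = 1.331): cos²i = 0.25719 → i = 59.527°, r = 40.356°, D_min = 137.630°, rainbow angle = 42.370°.
Angular width = |40.505° − 42.370°| = 1.865°.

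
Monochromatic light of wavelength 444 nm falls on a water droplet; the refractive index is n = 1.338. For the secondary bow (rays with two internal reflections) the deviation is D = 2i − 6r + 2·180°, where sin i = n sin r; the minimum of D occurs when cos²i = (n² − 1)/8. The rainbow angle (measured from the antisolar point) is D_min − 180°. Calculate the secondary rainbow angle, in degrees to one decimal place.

cos²i = (1.79024 − 1)/8 = 0.09878; i = arccos(0.31429) = 71.682°.
sin r = sin 71.682°/1.338 = 0.70951; r = 45.195°.
D_min = 2·71.682° − 6·45.195° + 360° = 232.193°.
Rainbow angle = D_min − 180° = 52.193°.

52.2°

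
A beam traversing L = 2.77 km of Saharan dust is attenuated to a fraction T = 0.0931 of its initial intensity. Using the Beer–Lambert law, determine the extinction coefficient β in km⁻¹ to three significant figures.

0.857 km⁻¹

Beer–Lambert: T = exp(−βL) ⇒ β = −ln(T)/L = −ln(0.0931)/2.77 = 2.3741/2.77 = 0.8571 km⁻¹.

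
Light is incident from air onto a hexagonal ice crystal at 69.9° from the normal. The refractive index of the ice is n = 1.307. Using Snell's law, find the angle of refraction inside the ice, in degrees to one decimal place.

Snell: sin θ_r = sin θ_i / n = sin 69.9° / 1.307 = 0.9391 / 1.307 = 0.7185.
θ_r = arcsin(0.7185) = 45.93°.

45.9°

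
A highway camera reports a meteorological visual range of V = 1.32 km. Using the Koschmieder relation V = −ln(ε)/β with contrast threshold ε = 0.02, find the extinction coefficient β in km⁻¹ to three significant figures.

β = −ln(0.02) / V = 3.912 / 1.32 = 2.9637 km⁻¹.

2.96 km⁻¹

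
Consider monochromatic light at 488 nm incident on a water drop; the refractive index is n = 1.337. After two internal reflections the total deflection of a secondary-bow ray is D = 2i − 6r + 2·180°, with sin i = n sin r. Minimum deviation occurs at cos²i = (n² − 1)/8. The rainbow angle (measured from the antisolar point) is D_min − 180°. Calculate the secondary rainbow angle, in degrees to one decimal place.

cos²i = (1.78757 − 1)/8 = 0.09845; i = arccos(0.31376) = 71.714°.
sin r = sin 71.714°/1.337 = 0.71017; r = 45.249°.
D_min = 2·71.714° − 6·45.249° + 360° = 231.934°.
Rainbow angle = D_min − 180° = 51.934°.

51.9°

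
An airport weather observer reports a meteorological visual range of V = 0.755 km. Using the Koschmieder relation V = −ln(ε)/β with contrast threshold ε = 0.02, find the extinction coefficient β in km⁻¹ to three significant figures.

5.18 km⁻¹

β = −ln(0.02) / V = 3.912 / 0.755 = 5.1815 km⁻¹.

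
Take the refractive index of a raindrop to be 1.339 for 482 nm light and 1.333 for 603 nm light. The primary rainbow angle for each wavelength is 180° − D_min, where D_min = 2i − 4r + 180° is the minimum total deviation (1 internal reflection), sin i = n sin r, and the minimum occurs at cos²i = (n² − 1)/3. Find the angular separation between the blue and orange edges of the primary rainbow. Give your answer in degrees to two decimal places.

At 482 nm (n = 1.339): cos²i = 0.26431 → i = 59.062°, r = 39.834°, D_min = 138.786°, rainbow angle = 41.214°.
At 603 nm (n = 1.333): cos²i = 0.25896 → i = 59.410°, r = 40.225°, D_min = 137.922°, rainbow angle = 42.078°.
Angular width = |41.214° − 42.078°| = 0.865°.

0.86°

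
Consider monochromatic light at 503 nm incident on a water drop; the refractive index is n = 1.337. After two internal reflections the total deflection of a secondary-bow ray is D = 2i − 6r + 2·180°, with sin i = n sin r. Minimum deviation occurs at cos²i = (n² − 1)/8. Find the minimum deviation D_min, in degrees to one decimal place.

cos²i = (1.78757 − 1)/8 = 0.09845; i = arccos(0.31376) = 71.714°.
sin r = sin 71.714°/1.337 = 0.71017; r = 45.249°.
D_min = 2·71.714° − 6·45.249° + 360° = 231.934°.

231.9°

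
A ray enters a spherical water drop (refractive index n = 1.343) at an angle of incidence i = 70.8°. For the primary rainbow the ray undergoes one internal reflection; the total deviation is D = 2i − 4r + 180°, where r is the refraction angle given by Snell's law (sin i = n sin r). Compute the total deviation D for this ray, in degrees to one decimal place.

142.9°

sin r = sin 70.8° / 1.343 = 0.9444/1.343 = 0.7032; r = 44.68°.
D = 2·70.8° − 4·44.68° + 180° = 141.60° − 178.73° + 180° = 142.87°.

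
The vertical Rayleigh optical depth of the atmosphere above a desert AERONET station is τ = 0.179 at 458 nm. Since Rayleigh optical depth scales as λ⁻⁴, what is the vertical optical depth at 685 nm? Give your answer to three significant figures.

0.0358

τ(685 nm) = τ(458 nm) × (458/685)⁴ = 0.179 × (0.6686)⁴ = 0.179 × 0.1998 = 0.0358.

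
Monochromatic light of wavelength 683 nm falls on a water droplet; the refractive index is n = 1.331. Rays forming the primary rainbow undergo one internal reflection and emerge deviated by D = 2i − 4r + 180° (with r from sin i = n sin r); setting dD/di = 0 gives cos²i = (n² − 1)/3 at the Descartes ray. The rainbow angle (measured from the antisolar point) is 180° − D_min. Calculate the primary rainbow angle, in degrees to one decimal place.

cos²i = (1.77156 − 1)/3 = 0.25719; i = arccos(0.50714) = 59.527°.
sin r = sin 59.527°/1.331 = 0.64753; r = 40.356°.
D_min = 2·59.527° − 4·40.356° + 180° = 137.630°.
Rainbow angle = 180° − D_min = 42.370°.

42.4°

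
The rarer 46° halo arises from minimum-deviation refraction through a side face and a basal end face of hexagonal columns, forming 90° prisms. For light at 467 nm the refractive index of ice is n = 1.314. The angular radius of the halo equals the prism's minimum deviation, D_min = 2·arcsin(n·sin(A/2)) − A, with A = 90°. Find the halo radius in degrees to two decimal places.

46.60°

n·sin(A/2) = 1.314 × sin 45° = 1.314 × 0.7071 = 0.9291.
D_min = 2·arcsin(0.9291) − 90° = 2 × 68.301° − 90° = 46.602°.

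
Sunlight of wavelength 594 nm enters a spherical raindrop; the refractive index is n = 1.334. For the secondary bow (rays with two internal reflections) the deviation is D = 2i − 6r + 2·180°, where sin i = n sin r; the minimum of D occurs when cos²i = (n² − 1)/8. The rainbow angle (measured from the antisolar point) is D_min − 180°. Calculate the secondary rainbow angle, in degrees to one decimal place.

cos²i = (1.77956 − 1)/8 = 0.09744; i = arccos(0.31216) = 71.810°.
sin r = sin 71.810°/1.334 = 0.71217; r = 45.411°.
D_min = 2·71.810° − 6·45.411° + 360° = 231.153°.
Rainbow angle = D_min − 180° = 51.153°.

51.2°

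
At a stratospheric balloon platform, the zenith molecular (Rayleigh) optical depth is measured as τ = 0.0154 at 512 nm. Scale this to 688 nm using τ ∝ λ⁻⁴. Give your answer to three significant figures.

τ(688 nm) = τ(512 nm) × (512/688)⁴ = 0.0154 × (0.7442)⁴ = 0.0154 × 0.3067 = 0.0047.

0.00472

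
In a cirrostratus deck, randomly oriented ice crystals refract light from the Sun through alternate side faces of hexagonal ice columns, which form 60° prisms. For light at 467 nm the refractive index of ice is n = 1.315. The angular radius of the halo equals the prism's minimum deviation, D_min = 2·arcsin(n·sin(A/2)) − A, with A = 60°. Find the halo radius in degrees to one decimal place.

n·sin(A/2) = 1.315 × sin 30° = 1.315 × 0.5000 = 0.6575.
D_min = 2·arcsin(0.6575) − 60° = 2 × 41.109° − 60° = 22.219°.

22.2°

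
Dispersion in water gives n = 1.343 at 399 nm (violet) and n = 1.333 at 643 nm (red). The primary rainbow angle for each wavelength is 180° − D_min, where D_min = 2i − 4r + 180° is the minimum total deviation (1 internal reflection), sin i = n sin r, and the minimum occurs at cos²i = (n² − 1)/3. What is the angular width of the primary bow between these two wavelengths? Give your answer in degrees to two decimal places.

At 399 nm (n = 1.343): cos²i = 0.26788 → i = 58.830°, r = 39.577°, D_min = 139.354°, rainbow angle = 40.646°.
At 643 nm (n = 1.333): cos²i = 0.25896 → i = 59.410°, r = 40.225°, D_min = 137.922°, rainbow angle = 42.078°.
Angular width = |40.646° − 42.078°| = 1.432°.

1.43°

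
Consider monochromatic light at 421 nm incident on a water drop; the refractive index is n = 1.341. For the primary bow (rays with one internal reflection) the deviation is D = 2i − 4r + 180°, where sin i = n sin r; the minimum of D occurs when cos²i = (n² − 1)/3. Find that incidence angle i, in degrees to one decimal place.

58.9°

cos²i = (1.341² − 1)/3 = (1.79828 − 1)/3 = 0.26609.
cos i = 0.51584, so i = 58.946°.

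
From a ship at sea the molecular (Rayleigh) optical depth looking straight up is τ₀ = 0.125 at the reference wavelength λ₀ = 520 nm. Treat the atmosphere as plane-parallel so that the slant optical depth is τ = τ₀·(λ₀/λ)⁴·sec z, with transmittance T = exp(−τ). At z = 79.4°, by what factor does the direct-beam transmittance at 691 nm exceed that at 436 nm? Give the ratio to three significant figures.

3.18

Airmass: sec 79.4° = 5.4362.
τ(691 nm) = 0.125 × (520/691)⁴ × 5.4362 = 0.125 × 0.3207 × 5.4362 = 0.2179.
τ(436 nm) = 0.125 × (520/436)⁴ × 5.4362 = 0.125 × 2.0233 × 5.4362 = 1.3749.
T(691)/T(436) = exp(τ_B − τ_A) = exp(1.1570) = 3.1803.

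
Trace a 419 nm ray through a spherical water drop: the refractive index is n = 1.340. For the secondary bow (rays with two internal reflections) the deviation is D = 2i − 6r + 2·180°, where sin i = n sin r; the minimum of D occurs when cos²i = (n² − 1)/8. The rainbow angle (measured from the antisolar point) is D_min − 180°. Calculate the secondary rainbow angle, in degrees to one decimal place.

cos²i = (1.79560 − 1)/8 = 0.09945; i = arccos(0.31536) = 71.618°.
sin r = sin 71.618°/1.340 = 0.70819; r = 45.088°.
D_min = 2·71.618° − 6·45.088° + 360° = 232.709°.
Rainbow angle = D_min − 180° = 52.709°.

52.7°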